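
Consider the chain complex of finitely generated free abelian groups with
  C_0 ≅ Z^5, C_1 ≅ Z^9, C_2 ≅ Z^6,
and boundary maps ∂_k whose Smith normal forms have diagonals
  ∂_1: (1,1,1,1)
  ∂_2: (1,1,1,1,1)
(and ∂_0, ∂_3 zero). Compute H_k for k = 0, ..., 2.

H_0 = Z,  H_1 = 0,  H_2 = Z.

H_0: b_0 = 5 − 0 − 4 = 1; torsion from ∂_1 factors > 1: none. So H_0 = Z.
H_1: b_1 = 9 − 4 − 5 = 0; torsion from ∂_2 factors > 1: none. So H_1 = 0.
H_2: b_2 = 6 − 5 − 0 = 1; torsion from ∂_3 factors > 1: none. So H_2 = Z.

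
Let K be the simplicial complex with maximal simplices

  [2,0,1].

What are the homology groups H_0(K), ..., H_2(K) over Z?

K has 3 vertices, 3 edges, 1 triangle.
rank ∂_0 = 0, rank ∂_1 = 2 ⇒ b_0 = 3 − 0 − 2 = 1; all invariant factors of ∂_1 are 1 so no torsion. So H_0 ≅ Z.
rank ∂_1 = 2, rank ∂_2 = 1 ⇒ b_1 = 3 − 2 − 1 = 0; all invariant factors of ∂_2 are 1 so no torsion. So H_1 ≅ 0.
rank ∂_2 = 1, rank ∂_3 = 0 ⇒ b_2 = 1 − 1 − 0 = 0. So H_2 ≅ 0.

H_0 = Z,  H_1 = 0,  H_2 = 0.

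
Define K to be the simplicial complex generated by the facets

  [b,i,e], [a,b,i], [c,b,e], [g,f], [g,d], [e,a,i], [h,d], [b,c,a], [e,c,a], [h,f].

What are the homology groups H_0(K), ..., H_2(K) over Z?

Fix the vertex order a < b < c < d < e < f < g < h < i and write every simplex with vertices in increasing order. Then dim K = 2 and the simplices of K are:

  0-simplices (9): a, b, c, d, e, f, g, h, i
  1-simplices (13): ab, ac, ae, ai, bc, be, bi, ce, dg, dh, ei, fg, fh
  2-simplices (6): abc, abi, ace, aei, bce, bei

so the chain groups are C_0 ≅ Z^9, C_1 ≅ Z^13, C_2 ≅ Z^6.

Boundary ∂_1: C_1 → C_0 maps an edge to its endpoints' difference, ∂[p,q] = q − p.
The resulting 9×13 matrix has rank 7, and its Smith normal form has invariant factors (1,1,1,1,1,1,1).

Boundary ∂_2: C_2 → C_1 sends each 2-simplex [p,q,r] to [q,r] − [p,r] + [p,q]. For instance
  ∂abi = bi − ai + ab,
  ∂bei = ei − bi + be.
The resulting 13×6 matrix has rank 5, and its Smith normal form has invariant factors (1,1,1,1,1).

Now H_k = ker ∂_k / im ∂_{k+1}, so:

  H_0: rank C_0 − rank ∂_1 = 9 − 7 = 2, and the invariant factors of ∂_1 are all 1, so H_0 ≅ Z^2.
  H_1: rank ker ∂_1 − rank ∂_2 = (13 − 7) − 5 = 1, and the invariant factors of ∂_2 are all 1, so H_1 ≅ Z.
  H_2: rank ker ∂_2 − rank ∂_3 = (6 − 5) − 0 = 1, and there is no ∂_3, so H_2 ≅ Z.

H_0 ≅ Z^2,  H_1 ≅ Z,  H_2 ≅ Z.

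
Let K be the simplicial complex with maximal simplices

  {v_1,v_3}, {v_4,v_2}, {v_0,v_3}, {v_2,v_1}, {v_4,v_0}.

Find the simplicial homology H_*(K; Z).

H_0 = Z,  H_1 = Z.

We work with the vertex ordering v_0 < v_1 < v_2 < v_3 < v_4. The simplices of K, each written with vertices in increasing order, are:

  0-simplices (5): [v_0], [v_1], [v_2], [v_3], [v_4]
  1-simplices (5): [v_0,v_3], [v_0,v_4], [v_1,v_2], [v_1,v_3], [v_2,v_4]

so the chain groups are C_0 ≅ Z^5, C_1 ≅ Z^5.

The boundary map ∂_1: C_1 → C_0 is given by ∂[p,q] = [q] − [p].
This gives a 5×5 integer matrix of rank 4; reducing to Smith normal form yields diagonal entries (1,1,1,1).

Now H_k = ker ∂_k / im ∂_{k+1}, so:

  H_0: rank C_0 − rank ∂_1 = 5 − 4 = 1, and the invariant factors of ∂_1 are all 1, so H_0 ≅ Z.
  H_1: rank ker ∂_1 − rank ∂_2 = (5 − 4) − 0 = 1, and there is no ∂_2, so H_1 ≅ Z.

As a check, the Euler characteristic is 5 − 5 = 0, which agrees with 1 − 1 = 0.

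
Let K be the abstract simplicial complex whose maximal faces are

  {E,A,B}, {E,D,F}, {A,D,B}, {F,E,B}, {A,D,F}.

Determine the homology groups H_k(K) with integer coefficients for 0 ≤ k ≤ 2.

We work with the vertex ordering A < B < D < E < F. The simplices of K, each written with vertices in increasing order, are:

  0-simplices (5): A, B, D, E, F
  1-simplices (10): AB, AD, AE, AF, BD, BE, BF, DE, DF, EF
  2-simplices (5): ABD, ABE, ADF, BEF, DEF

Hence C_0 ≅ Z^5, C_1 ≅ Z^10, C_2 ≅ Z^5.

The boundary map ∂_1: C_1 → C_0 is given by ∂[p,q] = [q] − [p]. For instance
  ∂AF = F − A.
This gives a 5×10 integer matrix of rank 4; reducing to Smith normal form yields diagonal entries (1,1,1,1).

Boundary ∂_2: C_2 → C_1 maps a triangle to the signed sum of its edges. For instance
  ∂ABD = BD − AD + AB,
  ∂ADF = DF − AF + AD.
This gives a 10×5 integer matrix of rank 5; reducing to Smith normal form yields diagonal entries (1,1,1,1,1).

From H_k ≅ ker(∂_k) / im(∂_{k+1}) we obtain:

  H_0: rank C_0 − rank ∂_1 = 5 − 4 = 1, and the invariant factors of ∂_1 are all 1, so H_0 = Z.
  H_1: rank ker ∂_1 − rank ∂_2 = (10 − 4) − 5 = 1, and the invariant factors of ∂_2 are all 1, so H_1 = Z.
  H_2: rank ker ∂_2 − rank ∂_3 = (5 − 5) − 0 = 0, and there is no ∂_3, so H_2 = 0.

As a check, the Euler characteristic is 5 − 10 + 5 = 0, which agrees with 1 − 1 + 0 = 0.
(K is a triangulation of the Möbius band.)

H_0 = Z,  H_1 = Z,  H_2 = 0.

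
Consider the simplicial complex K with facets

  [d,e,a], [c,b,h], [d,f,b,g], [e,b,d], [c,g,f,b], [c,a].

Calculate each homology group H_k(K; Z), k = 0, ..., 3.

H_0 = Z,  H_1 = Z,  H_2 = 0,  H_3 = 0.

Fix the vertex order a < b < c < d < e < f < g < h and write every simplex with vertices in increasing order. Then dim K = 3 and the simplices of K are:

  0-simplices (8): a, b, c, d, e, f, g, h
  1-simplices (16): ac, ad, ae, bc, bd, be, bf, bg, bh, cf, cg, ch, de, df, dg, fg
  2-simplices (10): ade, bcf, bcg, bch, bde, bdf, bdg, bfg, cfg, dfg
  3-simplices (2): bcfg, bdfg

so the chain groups are C_0 ≅ Z^8, C_1 ≅ Z^16, C_2 ≅ Z^10, C_3 ≅ Z^2.

Boundary ∂_1: C_1 → C_0 sends each edge [p,q] (with p < q) to q − p. For instance
  ∂bc = c − b.
This gives a 8×16 integer matrix of rank 7; reducing to Smith normal form yields diagonal entries (1,1,1,1,1,1,1).

The boundary map ∂_2: C_2 → C_1 acts by ∂[p,q,r] = [q,r] − [p,r] + [p,q]. For instance
  ∂ade = de − ae + ad,
  ∂bcg = cg − bg + bc.
The resulting 16×10 matrix has rank 8, and its Smith normal form has invariant factors (1,1,1,1,1,1,1,1).

∂_3: C_3 → C_2 sends each 3-simplex σ to the alternating sum Σ_i (−1)^i (σ with its i-th vertex removed). For instance
  ∂bdfg = dfg − bfg + bdg − bdf,
  ∂bcfg = cfg − bfg + bcg − bcf.
As a 10×2 matrix over Z this has rank 2, with invariant factors (1,1).

Computing H_k = (kernel of ∂_k) / (image of ∂_{k+1}):

  H_0: rank C_0 − rank ∂_1 = 8 − 7 = 1, and the invariant factors of ∂_1 are all 1, so H_0 ≅ Z.
  H_1: rank ker ∂_1 − rank ∂_2 = (16 − 7) − 8 = 1, and the invariant factors of ∂_2 are all 1, so H_1 ≅ Z.
  H_2: rank ker ∂_2 − rank ∂_3 = (10 − 8) − 2 = 0, and the invariant factors of ∂_3 are all 1, so H_2 ≅ 0.
  H_3: rank ker ∂_3 − rank ∂_4 = (2 − 2) − 0 = 0, and there is no ∂_4, so H_3 ≅ 0.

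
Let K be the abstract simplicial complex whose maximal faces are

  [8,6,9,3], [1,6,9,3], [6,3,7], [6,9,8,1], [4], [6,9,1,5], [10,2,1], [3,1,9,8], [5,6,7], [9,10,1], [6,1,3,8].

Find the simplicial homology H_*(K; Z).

Order the vertices as 1 < 2 < 3 < 4 < 5 < 6 < 7 < 8 < 9 < 10. Listing each simplex with vertices in this order, K has dimension 3 with simplices:

  0-simplices (10): [1], [2], [3], [4], [5], [6], [7], [8], [9], [10]
  1-simplices (20): [1,2], [1,3], [1,5], [1,6], [1,8], [1,9], [1,10], [2,10], [3,6], [3,7], [3,8], [3,9], [5,6], [5,7], [5,9], [6,7], [6,8], [6,9], [8,9], [9,10]
  2-simplices (17): [1,2,10], [1,3,6], [1,3,8], [1,3,9], [1,5,6], [1,5,9], [1,6,8], [1,6,9], [1,8,9], [1,9,10], [3,6,7], [3,6,8], [3,6,9], [3,8,9], [5,6,7], [5,6,9], [6,8,9]
  3-simplices (6): [1,3,6,8], [1,3,6,9], [1,3,8,9], [1,5,6,9], [1,6,8,9], [3,6,8,9]

Hence C_0 ≅ Z^10, C_1 ≅ Z^20, C_2 ≅ Z^17, C_3 ≅ Z^6.

Boundary ∂_1: C_1 → C_0 maps an edge to its endpoints' difference, ∂[p,q] = q − p. For instance
  ∂[1,8] = [8] − [1].
The 10×20 boundary matrix has rank 8 and Smith normal form diag(1,1,1,1,1,1,1,1).

Boundary ∂_2: C_2 → C_1 acts by ∂[p,q,r] = [q,r] − [p,r] + [p,q]. For instance
  ∂[1,3,6] = [3,6] − [1,6] + [1,3],
  ∂[3,8,9] = [8,9] − [3,9] + [3,8].
This gives a 20×17 integer matrix of rank 12; reducing to Smith normal form yields diagonal entries (1,1,1,1,1,1,1,1,1,1,1,1).

∂_3: C_3 → C_2 sends each 3-simplex σ to the alternating sum Σ_i (−1)^i (σ with its i-th vertex removed). For instance
  ∂[1,5,6,9] = [5,6,9] − [1,6,9] + [1,5,9] − [1,5,6],
  ∂[3,6,8,9] = [6,8,9] − [3,8,9] + [3,6,9] − [3,6,8].
The resulting 17×6 matrix has rank 5, and its Smith normal form has invariant factors (1,1,1,1,1).

Now H_k = ker ∂_k / im ∂_{k+1}, so:

  H_0: rank C_0 − rank ∂_1 = 10 − 8 = 2, and the invariant factors of ∂_1 are all 1, so H_0 ≅ Z^2.
  H_1: rank ker ∂_1 − rank ∂_2 = (20 − 8) − 12 = 0, and the invariant factors of ∂_2 are all 1, so H_1 ≅ 0.
  H_2: rank ker ∂_2 − rank ∂_3 = (17 − 12) − 5 = 0, and the invariant factors of ∂_3 are all 1, so H_2 ≅ 0.
  H_3: rank ker ∂_3 − rank ∂_4 = (6 − 5) − 0 = 1, and there is no ∂_4, so H_3 ≅ Z.

H_0 ≅ Z^2,  H_1 = 0,  H_2 = 0,  H_3 ≅ Z.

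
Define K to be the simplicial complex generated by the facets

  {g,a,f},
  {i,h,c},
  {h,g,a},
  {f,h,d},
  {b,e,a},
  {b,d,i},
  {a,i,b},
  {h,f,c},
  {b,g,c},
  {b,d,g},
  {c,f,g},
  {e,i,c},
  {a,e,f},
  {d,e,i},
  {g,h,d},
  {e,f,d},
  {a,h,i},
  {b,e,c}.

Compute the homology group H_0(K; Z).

We work with the vertex ordering a < b < c < d < e < f < g < h < i. The simplices of K, each written with vertices in increasing order, are:

  0-simplices (9): a, b, c, d, e, f, g, h, i
  1-simplices (27): ab, ae, af, ag, ah, ai, bc, bd, be, bg, bi, ce, cf, cg, ch, ci, de, df, dg, dh, di, ef, ei, fg, fh, gh, hi
  2-simplices (18): abe, abi, aef, afg, agh, ahi, bce, bcg, bdg, bdi, cei, cfg, cfh, chi, def, dei, dfh, dgh

Hence C_0 ≅ Z^9, C_1 ≅ Z^27, C_2 ≅ Z^18.

Boundary ∂_1: C_1 → C_0 maps an edge to its endpoints' difference, ∂[p,q] = q − p. For instance
  ∂di = i − d.
The resulting 9×27 matrix has rank 8, and its Smith normal form has invariant factors (1,1,1,1,1,1,1,1).

The boundary map ∂_2: C_2 → C_1 sends each 2-simplex [p,q,r] to [q,r] − [p,r] + [p,q]. For instance
  ∂def = ef − df + de,
  ∂cfg = fg − cg + cf.
This gives a 27×18 integer matrix of rank 18; reducing to Smith normal form yields diagonal entries (1,1,1,1,1,1,1,1,1,1,1,1,1,1,1,1,1,2).

Now H_k = ker ∂_k / im ∂_{k+1}, so:

  H_0: rank C_0 − rank ∂_1 = 9 − 8 = 1, and the invariant factors of ∂_1 are all 1, so H_0 ≅ Z.

(K is a triangulation of the Klein bottle.)

H_0 ≅ Z.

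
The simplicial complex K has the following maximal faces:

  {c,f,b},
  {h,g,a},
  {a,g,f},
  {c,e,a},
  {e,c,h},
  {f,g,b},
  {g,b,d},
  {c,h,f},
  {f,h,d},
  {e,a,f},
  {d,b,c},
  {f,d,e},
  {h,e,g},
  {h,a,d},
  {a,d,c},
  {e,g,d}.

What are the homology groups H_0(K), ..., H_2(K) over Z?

H_0 ≅ Z,  H_1 ≅ Z^2,  H_2 ≅ Z.

Fix the vertex order a < b < c < d < e < f < g < h and write every simplex with vertices in increasing order. Then dim K = 2 and the simplices of K are:

  0-simplices (8): a, b, c, d, e, f, g, h
  1-simplices (24): ac, ad, ae, af, ag, ah, bc, bd, bf, bg, cd, ce, cf, ch, de, df, dg, dh, ef, eg, eh, fg, fh, gh
  2-simplices (16): acd, ace, adh, aef, afg, agh, bcd, bcf, bdg, bfg, ceh, cfh, def, deg, dfh, egh

Hence C_0 ≅ Z^8, C_1 ≅ Z^24, C_2 ≅ Z^16.

∂_1: C_1 → C_0 sends each edge [p,q] (with p < q) to q − p.
The resulting 8×24 matrix has rank 7, and its Smith normal form has invariant factors (1,1,1,1,1,1,1).

Boundary ∂_2: C_2 → C_1 maps a triangle to the signed sum of its edges. For instance
  ∂aef = ef − af + ae,
  ∂deg = eg − dg + de.
As a 24×16 matrix over Z this has rank 15, with invariant factors (1,1,1,1,1,1,1,1,1,1,1,1,1,1,1).

From H_k ≅ ker(∂_k) / im(∂_{k+1}) we obtain:

  H_0: rank C_0 − rank ∂_1 = 8 − 7 = 1, and the invariant factors of ∂_1 are all 1, so H_0 = Z.
  H_1: rank ker ∂_1 − rank ∂_2 = (24 − 7) − 15 = 2, and the invariant factors of ∂_2 are all 1, so H_1 = Z^2.
  H_2: rank ker ∂_2 − rank ∂_3 = (16 − 15) − 0 = 1, and there is no ∂_3, so H_2 = Z.

(K is a triangulation of the torus T^2.)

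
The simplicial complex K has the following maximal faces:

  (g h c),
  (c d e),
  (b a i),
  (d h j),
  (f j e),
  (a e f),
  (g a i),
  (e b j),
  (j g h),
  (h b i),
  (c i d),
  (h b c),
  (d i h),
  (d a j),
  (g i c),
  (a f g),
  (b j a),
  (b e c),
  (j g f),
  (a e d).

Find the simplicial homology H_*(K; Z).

H_0 ≅ Z,  H_1 ≅ Z ⊕ Z/2Z,  H_2 = 0.

Fix the vertex order a < b < c < d < e < f < g < h < i < j and write every simplex with vertices in increasing order. Then dim K = 2 and the simplices of K are:

  0-simplices (10): a, b, c, d, e, f, g, h, i, j
  1-simplices (30): ab, ad, ae, af, ag, ai, aj, bc, be, bh, bi, bj, cd, ce, cg, ch, ci, de, dh, di, dj, ef, ej, fg, fj, gh, gi, gj, hi, hj
  2-simplices (20): abi, abj, ade, adj, aef, afg, agi, bce, bch, bej, bhi, cde, cdi, cgh, cgi, dhi, dhj, efj, fgj, ghj

so the chain groups are C_0 ≅ Z^10, C_1 ≅ Z^30, C_2 ≅ Z^20.

The boundary map ∂_1: C_1 → C_0 is given by ∂[p,q] = [q] − [p]. For instance
  ∂fj = j − f.
The resulting 10×30 matrix has rank 9, and its Smith normal form has invariant factors (1,1,1,1,1,1,1,1,1).

∂_2: C_2 → C_1 sends each 2-simplex [p,q,r] to [q,r] − [p,r] + [p,q]. For instance
  ∂agi = gi − ai + ag,
  ∂aef = ef − af + ae.
This gives a 30×20 integer matrix of rank 20; reducing to Smith normal form yields diagonal entries (1,1,1,1,1,1,1,1,1,1,1,1,1,1,1,1,1,1,1,2).

Computing H_k = (kernel of ∂_k) / (image of ∂_{k+1}):

  H_0: rank C_0 − rank ∂_1 = 10 − 9 = 1, and the invariant factors of ∂_1 are all 1, so H_0 ≅ Z.
  H_1: rank ker ∂_1 − rank ∂_2 = (30 − 9) − 20 = 1, and ∂_2 has invariant factor 2 > 1, so H_1 ≅ Z ⊕ Z/2Z.
  H_2: rank ker ∂_2 − rank ∂_3 = (20 − 20) − 0 = 0, and there is no ∂_3, so H_2 ≅ 0.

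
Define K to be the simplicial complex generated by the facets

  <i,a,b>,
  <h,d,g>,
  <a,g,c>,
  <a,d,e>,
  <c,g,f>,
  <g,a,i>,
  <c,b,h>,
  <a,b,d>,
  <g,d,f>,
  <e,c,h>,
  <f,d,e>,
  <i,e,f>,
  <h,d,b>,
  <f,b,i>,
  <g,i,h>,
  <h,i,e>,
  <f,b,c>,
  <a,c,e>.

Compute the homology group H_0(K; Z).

Take the total order a < b < c < d < e < f < g < h < i on the vertex set. Then K (dimension 2) consists of the simplices:

  0-simplices (9): a, b, c, d, e, f, g, h, i
  1-simplices (27): ab, ac, ad, ae, ag, ai, bc, bd, bf, bh, bi, ce, cf, cg, ch, de, df, dg, dh, ef, eh, ei, fg, fi, gh, gi, hi
  2-simplices (18): abd, abi, ace, acg, ade, agi, bcf, bch, bdh, bfi, ceh, cfg, def, dfg, dgh, efi, ehi, ghi

Hence C_0 ≅ Z^9, C_1 ≅ Z^27, C_2 ≅ Z^18.

∂_1: C_1 → C_0 is given by ∂[p,q] = [q] − [p]. For instance
  ∂dg = g − d.
As a 9×27 matrix over Z this has rank 8, with invariant factors (1,1,1,1,1,1,1,1).

The boundary map ∂_2: C_2 → C_1 maps a triangle to the signed sum of its edges. For instance
  ∂abi = bi − ai + ab,
  ∂def = ef − df + de.
This gives a 27×18 integer matrix of rank 17; reducing to Smith normal form yields diagonal entries (1,1,1,1,1,1,1,1,1,1,1,1,1,1,1,1,1).

Computing H_k = (kernel of ∂_k) / (image of ∂_{k+1}):

  H_0: rank C_0 − rank ∂_1 = 9 − 8 = 1, and the invariant factors of ∂_1 are all 1, so H_0 = Z.

H_0 ≅ Z.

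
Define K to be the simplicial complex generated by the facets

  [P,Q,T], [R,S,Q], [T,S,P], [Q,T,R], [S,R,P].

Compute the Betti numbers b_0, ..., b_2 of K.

K has 5 vertices, 10 edges, 5 triangles.
rank ∂_0 = 0, rank ∂_1 = 4 ⇒ b_0 = 5 − 0 − 4 = 1; all invariant factors of ∂_1 are 1 so no torsion. So H_0 = Z.
rank ∂_1 = 4, rank ∂_2 = 5 ⇒ b_1 = 10 − 4 − 5 = 1; all invariant factors of ∂_2 are 1 so no torsion. So H_1 = Z.
rank ∂_2 = 5, rank ∂_3 = 0 ⇒ b_2 = 5 − 5 − 0 = 0. So H_2 = 0.

b_0 = 1, b_1 = 1, b_2 = 0.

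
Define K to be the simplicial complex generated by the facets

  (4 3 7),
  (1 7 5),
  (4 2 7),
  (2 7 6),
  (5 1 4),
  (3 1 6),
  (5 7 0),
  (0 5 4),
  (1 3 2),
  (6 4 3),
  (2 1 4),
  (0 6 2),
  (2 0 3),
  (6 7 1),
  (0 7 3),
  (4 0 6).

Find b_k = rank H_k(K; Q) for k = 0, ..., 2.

We work with the vertex ordering 0 < 1 < 2 < 3 < 4 < 5 < 6 < 7. The simplices of K, each written with vertices in increasing order, are:

  0-simplices (8): [0], [1], [2], [3], [4], [5], [6], [7]
  1-simplices (24): (24 of them)
  2-simplices (16): [0,2,3], [0,2,6], [0,3,7], [0,4,5], [0,4,6], [0,5,7], [1,2,3], [1,2,4], [1,3,6], [1,4,5], [1,5,7], [1,6,7], [2,4,7], [2,6,7], [3,4,6], [3,4,7]

Hence C_0 ≅ Z^8, C_1 ≅ Z^24, C_2 ≅ Z^16.

Boundary ∂_1: C_1 → C_0 sends each edge [p,q] (with p < q) to q − p.
The 8×24 boundary matrix has rank 7 and Smith normal form diag(1,1,1,1,1,1,1).

∂_2: C_2 → C_1 maps a triangle to the signed sum of its edges. For instance
  ∂[1,3,6] = [3,6] − [1,6] + [1,3],
  ∂[1,4,5] = [4,5] − [1,5] + [1,4].
As a 24×16 matrix over Z this has rank 15, with invariant factors (1,1,1,1,1,1,1,1,1,1,1,1,1,1,1).

From H_k ≅ ker(∂_k) / im(∂_{k+1}) we obtain:

  H_0: rank C_0 − rank ∂_1 = 8 − 7 = 1, and the invariant factors of ∂_1 are all 1, so H_0 ≅ Z.
  H_1: rank ker ∂_1 − rank ∂_2 = (24 − 7) − 15 = 2, and the invariant factors of ∂_2 are all 1, so H_1 ≅ Z^2.
  H_2: rank ker ∂_2 − rank ∂_3 = (16 − 15) − 0 = 1, and there is no ∂_3, so H_2 ≅ Z.

(K is a triangulation of the torus T^2.)

Hence the Betti numbers are b_0 = 1, b_1 = 2, b_2 = 1.

b_0 = 1, b_1 = 2, b_2 = 1.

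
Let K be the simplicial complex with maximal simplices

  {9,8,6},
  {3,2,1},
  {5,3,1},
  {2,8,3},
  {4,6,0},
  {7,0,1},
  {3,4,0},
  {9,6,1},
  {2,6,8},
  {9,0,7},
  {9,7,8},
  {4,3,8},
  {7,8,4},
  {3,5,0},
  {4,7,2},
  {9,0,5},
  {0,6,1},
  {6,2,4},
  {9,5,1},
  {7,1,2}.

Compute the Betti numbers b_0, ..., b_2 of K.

b_0 = 1, b_1 = 1, b_2 = 0.

K has 10 vertices, 30 edges, 20 triangles.
rank ∂_0 = 0, rank ∂_1 = 9 ⇒ b_0 = 10 − 0 − 9 = 1; all invariant factors of ∂_1 are 1 so no torsion. So H_0 ≅ Z.
rank ∂_1 = 9, rank ∂_2 = 20 ⇒ b_1 = 30 − 9 − 20 = 1; ∂_2 has invariant factor(s) [2] giving torsion. So H_1 ≅ Z ⊕ Z/2.
rank ∂_2 = 20, rank ∂_3 = 0 ⇒ b_2 = 20 − 20 − 0 = 0. So H_2 ≅ 0.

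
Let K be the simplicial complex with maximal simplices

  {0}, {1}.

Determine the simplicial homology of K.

H_0 = Z^2.

Take the total order 0 < 1 on the vertex set. Then K (dimension 0) consists of the simplices:

  0-simplices (2): [0], [1]

giving chain groups C_0 ≅ Z^2.

From H_k ≅ ker(∂_k) / im(∂_{k+1}) we obtain:

  H_0: rank C_0 − rank ∂_1 = 2 − 0 = 2, and there is no ∂_1, so H_0 ≅ Z^2.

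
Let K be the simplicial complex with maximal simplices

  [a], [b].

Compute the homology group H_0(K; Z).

H_0 ≅ Z^2.

Fix the vertex order a < b and write every simplex with vertices in increasing order. Then dim K = 0 and the simplices of K are:

  0-simplices (2): a, b

giving chain groups C_0 ≅ Z^2.

Now H_k = ker ∂_k / im ∂_{k+1}, so:

  H_0: rank C_0 − rank ∂_1 = 2 − 0 = 2, and there is no ∂_1, so H_0 = Z^2.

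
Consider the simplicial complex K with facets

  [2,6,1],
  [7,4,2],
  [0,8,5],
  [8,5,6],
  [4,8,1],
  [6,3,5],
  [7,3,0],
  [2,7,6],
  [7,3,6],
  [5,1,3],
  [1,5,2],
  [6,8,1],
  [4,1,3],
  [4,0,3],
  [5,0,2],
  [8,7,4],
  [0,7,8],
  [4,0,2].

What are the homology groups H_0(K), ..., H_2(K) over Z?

K has 9 vertices, 27 edges, 18 triangles.
rank ∂_0 = 0, rank ∂_1 = 8 ⇒ b_0 = 9 − 0 − 8 = 1; all invariant factors of ∂_1 are 1 so no torsion. So H_0 ≅ Z.
rank ∂_1 = 8, rank ∂_2 = 18 ⇒ b_1 = 27 − 8 − 18 = 1; ∂_2 has invariant factor(s) [2] giving torsion. So H_1 ≅ Z ⊕ Z_2.
rank ∂_2 = 18, rank ∂_3 = 0 ⇒ b_2 = 18 − 18 − 0 = 0. So H_2 ≅ 0.

H_0 = Z,  H_1 = Z ⊕ Z_2,  H_2 = 0.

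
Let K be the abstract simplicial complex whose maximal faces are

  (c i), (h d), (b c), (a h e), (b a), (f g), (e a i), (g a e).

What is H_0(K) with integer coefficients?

Order the vertices as a < b < c < d < e < f < g < h < i. Listing each simplex with vertices in this order, K has dimension 2 with simplices:

  0-simplices (9): a, b, c, d, e, f, g, h, i
  1-simplices (12): ab, ae, ag, ah, ai, bc, ci, dh, eg, eh, ei, fg
  2-simplices (3): aeg, aeh, aei

so the chain groups are C_0 ≅ Z^9, C_1 ≅ Z^12, C_2 ≅ Z^3.

The boundary map ∂_1: C_1 → C_0 sends each edge [p,q] (with p < q) to q − p. For instance
  ∂ah = h − a.
The resulting 9×12 matrix has rank 8, and its Smith normal form has invariant factors (1,1,1,1,1,1,1,1).

Boundary ∂_2: C_2 → C_1 maps a triangle to the signed sum of its edges. For instance
  ∂aeh = eh − ah + ae,
  ∂aeg = eg − ag + ae.
The 12×3 boundary matrix has rank 3 and Smith normal form diag(1,1,1).

Reading off H_k = ker ∂_k / im ∂_{k+1}:

  H_0: rank C_0 − rank ∂_1 = 9 − 8 = 1, and the invariant factors of ∂_1 are all 1, so H_0 ≅ Z.

H_0 = Z.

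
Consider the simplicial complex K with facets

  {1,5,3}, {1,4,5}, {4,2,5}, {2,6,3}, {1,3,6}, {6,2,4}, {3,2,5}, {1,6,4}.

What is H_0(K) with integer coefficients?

H_0 = Z.

Take the total order 1 < 2 < 3 < 4 < 5 < 6 on the vertex set. Then K (dimension 2) consists of the simplices:

  0-simplices (6): [1], [2], [3], [4], [5], [6]
  1-simplices (12): [1,3], [1,4], [1,5], [1,6], [2,3], [2,4], [2,5], [2,6], [3,5], [3,6], [4,5], [4,6]
  2-simplices (8): [1,3,5], [1,3,6], [1,4,5], [1,4,6], [2,3,5], [2,3,6], [2,4,5], [2,4,6]

so the chain groups are C_0 ≅ Z^6, C_1 ≅ Z^12, C_2 ≅ Z^8.

Boundary ∂_1: C_1 → C_0 is given by ∂[p,q] = [q] − [p]. For instance
  ∂[1,4] = [4] − [1].
This gives a 6×12 integer matrix of rank 5; reducing to Smith normal form yields diagonal entries (1,1,1,1,1).

∂_2: C_2 → C_1 sends each 2-simplex [p,q,r] to [q,r] − [p,r] + [p,q]. For instance
  ∂[1,3,5] = [3,5] − [1,5] + [1,3],
  ∂[2,4,6] = [4,6] − [2,6] + [2,4].
This gives a 12×8 integer matrix of rank 7; reducing to Smith normal form yields diagonal entries (1,1,1,1,1,1,1).

Now H_k = ker ∂_k / im ∂_{k+1}, so:

  H_0: rank C_0 − rank ∂_1 = 6 − 5 = 1, and the invariant factors of ∂_1 are all 1, so H_0 ≅ Z.

(K is a triangulation of the 2-sphere S^2.)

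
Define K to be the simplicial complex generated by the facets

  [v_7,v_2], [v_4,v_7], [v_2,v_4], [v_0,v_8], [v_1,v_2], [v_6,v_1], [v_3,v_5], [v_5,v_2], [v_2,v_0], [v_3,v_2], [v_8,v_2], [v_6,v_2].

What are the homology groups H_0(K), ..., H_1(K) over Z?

H_0 = Z,  H_1 = Z^4.

Take the total order v_0 < v_1 < v_2 < v_3 < v_4 < v_5 < v_6 < v_7 < v_8 on the vertex set. Then K (dimension 1) consists of the simplices:

  0-simplices (9): [v_0], [v_1], [v_2], [v_3], [v_4], [v_5], [v_6], [v_7], [v_8]
  1-simplices (12): [v_0,v_2], [v_0,v_8], [v_1,v_2], [v_1,v_6], [v_2,v_3], [v_2,v_4], [v_2,v_5], [v_2,v_6], [v_2,v_7], [v_2,v_8], [v_3,v_5], [v_4,v_7]

giving chain groups C_0 ≅ Z^9, C_1 ≅ Z^12.

Boundary ∂_1: C_1 → C_0 is given by ∂[p,q] = [q] − [p]. For instance
  ∂[v_2,v_8] = [v_8] − [v_2].
As a 9×12 matrix over Z this has rank 8, with invariant factors (1,1,1,1,1,1,1,1).

Now H_k = ker ∂_k / im ∂_{k+1}, so:

  H_0: rank C_0 − rank ∂_1 = 9 − 8 = 1, and the invariant factors of ∂_1 are all 1, so H_0 ≅ Z.
  H_1: rank ker ∂_1 − rank ∂_2 = (12 − 8) − 0 = 4, and there is no ∂_2, so H_1 ≅ Z^4.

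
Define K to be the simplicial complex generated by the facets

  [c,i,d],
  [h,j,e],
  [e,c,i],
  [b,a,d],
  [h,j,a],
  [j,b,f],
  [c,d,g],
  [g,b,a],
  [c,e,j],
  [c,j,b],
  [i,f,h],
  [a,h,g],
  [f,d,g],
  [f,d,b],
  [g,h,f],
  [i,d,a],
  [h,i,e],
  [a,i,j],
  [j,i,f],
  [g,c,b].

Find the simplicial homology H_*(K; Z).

Take the total order a < b < c < d < e < f < g < h < i < j on the vertex set. Then K (dimension 2) consists of the simplices:

  0-simplices (10): a, b, c, d, e, f, g, h, i, j
  1-simplices (30): ab, ad, ag, ah, ai, aj, bc, bd, bf, bg, bj, cd, ce, cg, ci, cj, df, dg, di, eh, ei, ej, fg, fh, fi, fj, gh, hi, hj, ij
  2-simplices (20): abd, abg, adi, agh, ahj, aij, bcg, bcj, bdf, bfj, cdg, cdi, cei, cej, dfg, ehi, ehj, fgh, fhi, fij

Hence C_0 ≅ Z^10, C_1 ≅ Z^30, C_2 ≅ Z^20.

Boundary ∂_1: C_1 → C_0 maps an edge to its endpoints' difference, ∂[p,q] = q − p. For instance
  ∂ci = i − c.
This gives a 10×30 integer matrix of rank 9; reducing to Smith normal form yields diagonal entries (1,1,1,1,1,1,1,1,1).

The boundary map ∂_2: C_2 → C_1 maps a triangle to the signed sum of its edges. For instance
  ∂cdi = di − ci + cd,
  ∂agh = gh − ah + ag.
As a 30×20 matrix over Z this has rank 20, with invariant factors (1,1,1,1,1,1,1,1,1,1,1,1,1,1,1,1,1,1,1,2).

Reading off H_k = ker ∂_k / im ∂_{k+1}:

  H_0: rank C_0 − rank ∂_1 = 10 − 9 = 1, and the invariant factors of ∂_1 are all 1, so H_0 = Z.
  H_1: rank ker ∂_1 − rank ∂_2 = (30 − 9) − 20 = 1, and ∂_2 has invariant factor 2 > 1, so H_1 = Z ⊕ Z/2.
  H_2: rank ker ∂_2 − rank ∂_3 = (20 − 20) − 0 = 0, and there is no ∂_3, so H_2 = 0.

As a check, the Euler characteristic is 10 − 30 + 20 = 0, which agrees with 1 − 1 + 0 = 0.

H_0 ≅ Z,  H_1 ≅ Z ⊕ Z/2,  H_2 = 0.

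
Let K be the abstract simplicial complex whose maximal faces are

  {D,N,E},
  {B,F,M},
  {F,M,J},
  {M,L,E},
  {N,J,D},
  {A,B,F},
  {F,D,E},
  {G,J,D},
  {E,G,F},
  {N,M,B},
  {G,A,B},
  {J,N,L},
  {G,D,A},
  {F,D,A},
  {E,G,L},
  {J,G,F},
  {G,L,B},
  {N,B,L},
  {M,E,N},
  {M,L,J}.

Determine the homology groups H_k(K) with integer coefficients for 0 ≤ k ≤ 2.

Order the vertices as A < B < D < E < F < G < J < L < M < N. Listing each simplex with vertices in this order, K has dimension 2 with simplices:

  0-simplices (10): A, B, D, E, F, G, J, L, M, N
  1-simplices (30): AB, AD, AF, AG, BF, BG, BL, BM, BN, DE, DF, DG, DJ, DN, EF, EG, EL, EM, EN, FG, FJ, FM, GJ, GL, JL, JM, JN, LM, LN, MN
  2-simplices (20): ABF, ABG, ADF, ADG, BFM, BGL, BLN, BMN, DEF, DEN, DGJ, DJN, EFG, EGL, ELM, EMN, FGJ, FJM, JLM, JLN

giving chain groups C_0 ≅ Z^10, C_1 ≅ Z^30, C_2 ≅ Z^20.

The boundary map ∂_1: C_1 → C_0 is given by ∂[p,q] = [q] − [p]. For instance
  ∂MN = N − M.
The 10×30 boundary matrix has rank 9 and Smith normal form diag(1,1,1,1,1,1,1,1,1).

Boundary ∂_2: C_2 → C_1 acts by ∂[p,q,r] = [q,r] − [p,r] + [p,q]. For instance
  ∂BGL = GL − BL + BG,
  ∂JLN = LN − JN + JL.
As a 30×20 matrix over Z this has rank 20, with invariant factors (1,1,1,1,1,1,1,1,1,1,1,1,1,1,1,1,1,1,1,2).

Now H_k = ker ∂_k / im ∂_{k+1}, so:

  H_0: rank C_0 − rank ∂_1 = 10 − 9 = 1, and the invariant factors of ∂_1 are all 1, so H_0 = Z.
  H_1: rank ker ∂_1 − rank ∂_2 = (30 − 9) − 20 = 1, and ∂_2 has invariant factor 2 > 1, so H_1 = Z ⊕ Z/2Z.
  H_2: rank ker ∂_2 − rank ∂_3 = (20 − 20) − 0 = 0, and there is no ∂_3, so H_2 = 0.

H_0 = Z,  H_1 = Z ⊕ Z/2Z,  H_2 = 0.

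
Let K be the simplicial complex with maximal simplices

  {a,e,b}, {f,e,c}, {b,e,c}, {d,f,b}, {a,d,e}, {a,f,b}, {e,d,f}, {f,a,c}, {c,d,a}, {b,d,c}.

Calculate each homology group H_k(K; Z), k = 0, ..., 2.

H_0 = Z,  H_1 = Z/2,  H_2 = 0.

Order the vertices as a < b < c < d < e < f. Listing each simplex with vertices in this order, K has dimension 2 with simplices:

  0-simplices (6): a, b, c, d, e, f
  1-simplices (15): ab, ac, ad, ae, af, bc, bd, be, bf, cd, ce, cf, de, df, ef
  2-simplices (10): abe, abf, acd, acf, ade, bcd, bce, bdf, cef, def

Hence C_0 ≅ Z^6, C_1 ≅ Z^15, C_2 ≅ Z^10.

∂_1: C_1 → C_0 maps an edge to its endpoints' difference, ∂[p,q] = q − p. For instance
  ∂bf = f − b.
As a 6×15 matrix over Z this has rank 5, with invariant factors (1,1,1,1,1).

The boundary map ∂_2: C_2 → C_1 maps a triangle to the signed sum of its edges. For instance
  ∂acf = cf − af + ac,
  ∂bcd = cd − bd + bc.
The resulting 15×10 matrix has rank 10, and its Smith normal form has invariant factors (1,1,1,1,1,1,1,1,1,2).

Computing H_k = (kernel of ∂_k) / (image of ∂_{k+1}):

  H_0: rank C_0 − rank ∂_1 = 6 − 5 = 1, and the invariant factors of ∂_1 are all 1, so H_0 = Z.
  H_1: rank ker ∂_1 − rank ∂_2 = (15 − 5) − 10 = 0, and ∂_2 has invariant factor 2 > 1, so H_1 = Z/2.
  H_2: rank ker ∂_2 − rank ∂_3 = (10 − 10) − 0 = 0, and there is no ∂_3, so H_2 = 0.

As a check, the Euler characteristic is 6 − 15 + 10 = 1, which agrees with 1 − 0 + 0 = 1.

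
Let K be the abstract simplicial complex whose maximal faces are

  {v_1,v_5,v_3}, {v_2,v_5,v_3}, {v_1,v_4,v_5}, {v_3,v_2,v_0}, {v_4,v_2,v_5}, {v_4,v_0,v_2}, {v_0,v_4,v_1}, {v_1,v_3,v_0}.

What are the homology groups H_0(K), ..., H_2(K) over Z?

K has 6 vertices, 12 edges, 8 triangles.
rank ∂_0 = 0, rank ∂_1 = 5 ⇒ b_0 = 6 − 0 − 5 = 1; all invariant factors of ∂_1 are 1 so no torsion. So H_0 = Z.
rank ∂_1 = 5, rank ∂_2 = 7 ⇒ b_1 = 12 − 5 − 7 = 0; all invariant factors of ∂_2 are 1 so no torsion. So H_1 = 0.
rank ∂_2 = 7, rank ∂_3 = 0 ⇒ b_2 = 8 − 7 − 0 = 1. So H_2 = Z.

H_0 = Z,  H_1 = 0,  H_2 = Z.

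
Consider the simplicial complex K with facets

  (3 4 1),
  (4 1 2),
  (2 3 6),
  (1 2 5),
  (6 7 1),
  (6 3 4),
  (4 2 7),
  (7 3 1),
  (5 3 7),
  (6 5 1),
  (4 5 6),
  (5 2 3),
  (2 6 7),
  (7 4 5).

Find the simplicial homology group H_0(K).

We work with the vertex ordering 1 < 2 < 3 < 4 < 5 < 6 < 7. The simplices of K, each written with vertices in increasing order, are:

  0-simplices (7): [1], [2], [3], [4], [5], [6], [7]
  1-simplices (21): [1,2], [1,3], [1,4], [1,5], [1,6], [1,7], [2,3], [2,4], [2,5], [2,6], [2,7], [3,4], [3,5], [3,6], [3,7], [4,5], [4,6], [4,7], [5,6], [5,7], [6,7]
  2-simplices (14): [1,2,4], [1,2,5], [1,3,4], [1,3,7], [1,5,6], [1,6,7], [2,3,5], [2,3,6], [2,4,7], [2,6,7], [3,4,6], [3,5,7], [4,5,6], [4,5,7]

so the chain groups are C_0 ≅ Z^7, C_1 ≅ Z^21, C_2 ≅ Z^14.

Boundary ∂_1: C_1 → C_0 is given by ∂[p,q] = [q] − [p].
This gives a 7×21 integer matrix of rank 6; reducing to Smith normal form yields diagonal entries (1,1,1,1,1,1).

∂_2: C_2 → C_1 sends each 2-simplex [p,q,r] to [q,r] − [p,r] + [p,q]. For instance
  ∂[1,5,6] = [5,6] − [1,6] + [1,5],
  ∂[1,3,7] = [3,7] − [1,7] + [1,3].
This gives a 21×14 integer matrix of rank 13; reducing to Smith normal form yields diagonal entries (1,1,1,1,1,1,1,1,1,1,1,1,1).

Computing H_k = (kernel of ∂_k) / (image of ∂_{k+1}):

  H_0: rank C_0 − rank ∂_1 = 7 − 6 = 1, and the invariant factors of ∂_1 are all 1, so H_0 ≅ Z.

H_0 = Z.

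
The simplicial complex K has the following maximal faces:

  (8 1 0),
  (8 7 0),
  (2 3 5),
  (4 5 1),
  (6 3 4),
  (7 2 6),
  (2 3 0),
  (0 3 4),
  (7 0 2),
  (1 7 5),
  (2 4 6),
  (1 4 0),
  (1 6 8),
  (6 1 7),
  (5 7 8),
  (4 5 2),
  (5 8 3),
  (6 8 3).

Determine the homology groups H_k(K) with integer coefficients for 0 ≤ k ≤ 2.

Take the total order 0 < 1 < 2 < 3 < 4 < 5 < 6 < 7 < 8 on the vertex set. Then K (dimension 2) consists of the simplices:

  0-simplices (9): [0], [1], [2], [3], [4], [5], [6], [7], [8]
  1-simplices (27): (27 of them)
  2-simplices (18): [0,1,4], [0,1,8], [0,2,3], [0,2,7], [0,3,4], [0,7,8], [1,4,5], [1,5,7], [1,6,7], [1,6,8], [2,3,5], [2,4,5], [2,4,6], [2,6,7], [3,4,6], [3,5,8], [3,6,8], [5,7,8]

so the chain groups are C_0 ≅ Z^9, C_1 ≅ Z^27, C_2 ≅ Z^18.

Boundary ∂_1: C_1 → C_0 is given by ∂[p,q] = [q] − [p].
This gives a 9×27 integer matrix of rank 8; reducing to Smith normal form yields diagonal entries (1,1,1,1,1,1,1,1).

Boundary ∂_2: C_2 → C_1 sends each 2-simplex [p,q,r] to [q,r] − [p,r] + [p,q]. For instance
  ∂[2,3,5] = [3,5] − [2,5] + [2,3],
  ∂[3,5,8] = [5,8] − [3,8] + [3,5].
The 27×18 boundary matrix has rank 18 and Smith normal form diag(1,1,1,1,1,1,1,1,1,1,1,1,1,1,1,1,1,2).

Reading off H_k = ker ∂_k / im ∂_{k+1}:

  H_0: rank C_0 − rank ∂_1 = 9 − 8 = 1, and the invariant factors of ∂_1 are all 1, so H_0 = Z.
  H_1: rank ker ∂_1 − rank ∂_2 = (27 − 8) − 18 = 1, and ∂_2 has invariant factor 2 > 1, so H_1 = Z ⊕ Z/2.
  H_2: rank ker ∂_2 − rank ∂_3 = (18 − 18) − 0 = 0, and there is no ∂_3, so H_2 = 0.

As a check, the Euler characteristic is 9 − 27 + 18 = 0, which agrees with 1 − 1 + 0 = 0.

H_0 ≅ Z,  H_1 ≅ Z ⊕ Z/2,  H_2 = 0.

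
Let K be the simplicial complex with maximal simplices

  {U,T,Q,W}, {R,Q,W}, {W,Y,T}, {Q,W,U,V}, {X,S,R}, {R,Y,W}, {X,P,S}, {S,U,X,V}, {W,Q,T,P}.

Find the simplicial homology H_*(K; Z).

H_0 ≅ Z,  H_1 ≅ Z^2,  H_2 = 0,  H_3 = 0.

Order the vertices as P < Q < R < S < T < U < V < W < X < Y. Listing each simplex with vertices in this order, K has dimension 3 with simplices:

  0-simplices (10): P, Q, R, S, T, U, V, W, X, Y
  1-simplices (26): PQ, PS, PT, PW, PX, QR, QT, QU, QV, QW, RS, RW, RX, RY, SU, SV, SX, TU, TW, TY, UV, UW, UX, VW, VX, WY
  2-simplices (19): PQT, PQW, PSX, PTW, QRW, QTU, QTW, QUV, QUW, QVW, RSX, RWY, SUV, SUX, SVX, TUW, TWY, UVW, UVX
  3-simplices (4): PQTW, QTUW, QUVW, SUVX

giving chain groups C_0 ≅ Z^10, C_1 ≅ Z^26, C_2 ≅ Z^19, C_3 ≅ Z^4.

∂_1: C_1 → C_0 sends each edge [p,q] (with p < q) to q − p.
This gives a 10×26 integer matrix of rank 9; reducing to Smith normal form yields diagonal entries (1,1,1,1,1,1,1,1,1).

∂_2: C_2 → C_1 maps a triangle to the signed sum of its edges. For instance
  ∂SUV = UV − SV + SU,
  ∂QUW = UW − QW + QU.
This gives a 26×19 integer matrix of rank 15; reducing to Smith normal form yields diagonal entries (1,1,1,1,1,1,1,1,1,1,1,1,1,1,1).

The boundary map ∂_3: C_3 → C_2 sends each 3-simplex σ to the alternating sum Σ_i (−1)^i (σ with its i-th vertex removed). For instance
  ∂SUVX = UVX − SVX + SUX − SUV,
  ∂PQTW = QTW − PTW + PQW − PQT.
As a 19×4 matrix over Z this has rank 4, with invariant factors (1,1,1,1).

From H_k ≅ ker(∂_k) / im(∂_{k+1}) we obtain:

  H_0: rank C_0 − rank ∂_1 = 10 − 9 = 1, and the invariant factors of ∂_1 are all 1, so H_0 = Z.
  H_1: rank ker ∂_1 − rank ∂_2 = (26 − 9) − 15 = 2, and the invariant factors of ∂_2 are all 1, so H_1 = Z^2.
  H_2: rank ker ∂_2 − rank ∂_3 = (19 − 15) − 4 = 0, and the invariant factors of ∂_3 are all 1, so H_2 = 0.
  H_3: rank ker ∂_3 − rank ∂_4 = (4 − 4) − 0 = 0, and there is no ∂_4, so H_3 = 0.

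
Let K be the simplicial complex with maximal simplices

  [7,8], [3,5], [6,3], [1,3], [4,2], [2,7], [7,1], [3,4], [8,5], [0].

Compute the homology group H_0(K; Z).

H_0 = Z^2.

We work with the vertex ordering 0 < 1 < 2 < 3 < 4 < 5 < 6 < 7 < 8. The simplices of K, each written with vertices in increasing order, are:

  0-simplices (9): [0], [1], [2], [3], [4], [5], [6], [7], [8]
  1-simplices (9): [1,3], [1,7], [2,4], [2,7], [3,4], [3,5], [3,6], [5,8], [7,8]

giving chain groups C_0 ≅ Z^9, C_1 ≅ Z^9.

Boundary ∂_1: C_1 → C_0 sends each edge [p,q] (with p < q) to q − p. For instance
  ∂[3,6] = [6] − [3].
As a 9×9 matrix over Z this has rank 7, with invariant factors (1,1,1,1,1,1,1).

From H_k ≅ ker(∂_k) / im(∂_{k+1}) we obtain:

  H_0: rank C_0 − rank ∂_1 = 9 − 7 = 2, and the invariant factors of ∂_1 are all 1, so H_0 ≅ Z^2.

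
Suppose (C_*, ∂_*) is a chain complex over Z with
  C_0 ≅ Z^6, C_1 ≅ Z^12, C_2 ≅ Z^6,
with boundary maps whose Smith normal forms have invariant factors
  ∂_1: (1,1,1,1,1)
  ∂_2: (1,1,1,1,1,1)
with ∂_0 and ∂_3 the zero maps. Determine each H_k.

H_0 ≅ Z,  H_1 ≅ Z,  H_2 = 0.

H_0: b_0 = 6 − 0 − 5 = 1; torsion from ∂_1 factors > 1: none. So H_0 ≅ Z.
H_1: b_1 = 12 − 5 − 6 = 1; torsion from ∂_2 factors > 1: none. So H_1 ≅ Z.
H_2: b_2 = 6 − 6 − 0 = 0; torsion from ∂_3 factors > 1: none. So H_2 ≅ 0.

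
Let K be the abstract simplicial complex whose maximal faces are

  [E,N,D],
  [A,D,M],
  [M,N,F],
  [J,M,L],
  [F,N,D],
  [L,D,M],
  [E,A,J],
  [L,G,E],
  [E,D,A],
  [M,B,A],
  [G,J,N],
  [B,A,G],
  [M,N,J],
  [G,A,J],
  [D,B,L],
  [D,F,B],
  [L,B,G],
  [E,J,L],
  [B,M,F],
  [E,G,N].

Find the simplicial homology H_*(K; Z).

H_0 ≅ Z,  H_1 ≅ Z ⊕ Z/2,  H_2 = 0.

We work with the vertex ordering A < B < D < E < F < G < J < L < M < N. The simplices of K, each written with vertices in increasing order, are:

  0-simplices (10): A, B, D, E, F, G, J, L, M, N
  1-simplices (30): AB, AD, AE, AG, AJ, AM, BD, BF, BG, BL, BM, DE, DF, DL, DM, DN, EG, EJ, EL, EN, FM, FN, GJ, GL, GN, JL, JM, JN, LM, MN
  2-simplices (20): ABG, ABM, ADE, ADM, AEJ, AGJ, BDF, BDL, BFM, BGL, DEN, DFN, DLM, EGL, EGN, EJL, FMN, GJN, JLM, JMN

giving chain groups C_0 ≅ Z^10, C_1 ≅ Z^30, C_2 ≅ Z^20.

Boundary ∂_1: C_1 → C_0 sends each edge [p,q] (with p < q) to q − p. For instance
  ∂DL = L − D.
This gives a 10×30 integer matrix of rank 9; reducing to Smith normal form yields diagonal entries (1,1,1,1,1,1,1,1,1).

∂_2: C_2 → C_1 acts by ∂[p,q,r] = [q,r] − [p,r] + [p,q]. For instance
  ∂BGL = GL − BL + BG,
  ∂AEJ = EJ − AJ + AE.
The 30×20 boundary matrix has rank 20 and Smith normal form diag(1,1,1,1,1,1,1,1,1,1,1,1,1,1,1,1,1,1,1,2).

Now H_k = ker ∂_k / im ∂_{k+1}, so:

  H_0: rank C_0 − rank ∂_1 = 10 − 9 = 1, and the invariant factors of ∂_1 are all 1, so H_0 ≅ Z.
  H_1: rank ker ∂_1 − rank ∂_2 = (30 − 9) − 20 = 1, and ∂_2 has invariant factor 2 > 1, so H_1 ≅ Z ⊕ Z/2.
  H_2: rank ker ∂_2 − rank ∂_3 = (20 − 20) − 0 = 0, and there is no ∂_3, so H_2 ≅ 0.

(K is a triangulation of the Klein bottle.)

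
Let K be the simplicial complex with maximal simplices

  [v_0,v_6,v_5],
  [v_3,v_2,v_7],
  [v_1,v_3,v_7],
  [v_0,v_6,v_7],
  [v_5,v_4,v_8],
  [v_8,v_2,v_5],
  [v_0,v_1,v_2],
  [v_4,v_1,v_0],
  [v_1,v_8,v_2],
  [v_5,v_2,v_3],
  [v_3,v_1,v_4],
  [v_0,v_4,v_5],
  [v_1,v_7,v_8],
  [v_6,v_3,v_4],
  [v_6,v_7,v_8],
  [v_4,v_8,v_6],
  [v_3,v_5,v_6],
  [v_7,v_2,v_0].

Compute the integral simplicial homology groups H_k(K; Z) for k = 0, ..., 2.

H_0 ≅ Z,  H_1 ≅ Z × Z/2,  H_2 = 0.

Order the vertices as v_0 < v_1 < v_2 < v_3 < v_4 < v_5 < v_6 < v_7 < v_8. Listing each simplex with vertices in this order, K has dimension 2 with simplices:

  0-simplices (9): [v_0], [v_1], [v_2], [v_3], [v_4], [v_5], [v_6], [v_7], [v_8]
  1-simplices (27): (27 of them)
  2-simplices (18): (18 of them)

Hence C_0 ≅ Z^9, C_1 ≅ Z^27, C_2 ≅ Z^18.

The boundary map ∂_1: C_1 → C_0 maps an edge to its endpoints' difference, ∂[p,q] = q − p.
This gives a 9×27 integer matrix of rank 8; reducing to Smith normal form yields diagonal entries (1,1,1,1,1,1,1,1).

Boundary ∂_2: C_2 → C_1 sends each 2-simplex [p,q,r] to [q,r] − [p,r] + [p,q]. For instance
  ∂[v_6,v_7,v_8] = [v_7,v_8] − [v_6,v_8] + [v_6,v_7],
  ∂[v_4,v_5,v_8] = [v_5,v_8] − [v_4,v_8] + [v_4,v_5].
As a 27×18 matrix over Z this has rank 18, with invariant factors (1,1,1,1,1,1,1,1,1,1,1,1,1,1,1,1,1,2).

From H_k ≅ ker(∂_k) / im(∂_{k+1}) we obtain:

  H_0: rank C_0 − rank ∂_1 = 9 − 8 = 1, and the invariant factors of ∂_1 are all 1, so H_0 = Z.
  H_1: rank ker ∂_1 − rank ∂_2 = (27 − 8) − 18 = 1, and ∂_2 has invariant factor 2 > 1, so H_1 = Z × Z/2.
  H_2: rank ker ∂_2 − rank ∂_3 = (18 − 18) − 0 = 0, and there is no ∂_3, so H_2 = 0.

(K is a triangulation of the Klein bottle.)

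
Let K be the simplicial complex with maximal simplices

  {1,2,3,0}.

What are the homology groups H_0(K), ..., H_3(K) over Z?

H_0 ≅ Z,  H_1 = 0,  H_2 = 0,  H_3 = 0.

Take the total order 0 < 1 < 2 < 3 on the vertex set. Then K (dimension 3) consists of the simplices:

  0-simplices (4): [0], [1], [2], [3]
  1-simplices (6): [0,1], [0,2], [0,3], [1,2], [1,3], [2,3]
  2-simplices (4): [0,1,2], [0,1,3], [0,2,3], [1,2,3]
  3-simplices (1): [0,1,2,3]

Hence C_0 ≅ Z^4, C_1 ≅ Z^6, C_2 ≅ Z^4, C_3 ≅ Z^1.

The boundary map ∂_1: C_1 → C_0 is given by ∂[p,q] = [q] − [p]. For instance
  ∂[0,2] = [2] − [0].
The 4×6 boundary matrix has rank 3 and Smith normal form diag(1,1,1).

∂_2: C_2 → C_1 maps a triangle to the signed sum of its edges. For instance
  ∂[0,1,3] = [1,3] − [0,3] + [0,1],
  ∂[0,2,3] = [2,3] − [0,3] + [0,2].
As a 6×4 matrix over Z this has rank 3, with invariant factors (1,1,1).

The boundary map ∂_3: C_3 → C_2 sends each 3-simplex σ to the alternating sum Σ_i (−1)^i (σ with its i-th vertex removed). For instance
  ∂[0,1,2,3] = [1,2,3] − [0,2,3] + [0,1,3] − [0,1,2].
As a 4×1 matrix over Z this has rank 1, with invariant factors (1).

Computing H_k = (kernel of ∂_k) / (image of ∂_{k+1}):

  H_0: rank C_0 − rank ∂_1 = 4 − 3 = 1, and the invariant factors of ∂_1 are all 1, so H_0 ≅ Z.
  H_1: rank ker ∂_1 − rank ∂_2 = (6 − 3) − 3 = 0, and the invariant factors of ∂_2 are all 1, so H_1 ≅ 0.
  H_2: rank ker ∂_2 − rank ∂_3 = (4 − 3) − 1 = 0, and the invariant factors of ∂_3 are all 1, so H_2 ≅ 0.
  H_3: rank ker ∂_3 − rank ∂_4 = (1 − 1) − 0 = 0, and there is no ∂_4, so H_3 ≅ 0.

As a check, the Euler characteristic is 4 − 6 + 4 − 1 = 1, which agrees with 1 − 0 + 0 − 0 = 1.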